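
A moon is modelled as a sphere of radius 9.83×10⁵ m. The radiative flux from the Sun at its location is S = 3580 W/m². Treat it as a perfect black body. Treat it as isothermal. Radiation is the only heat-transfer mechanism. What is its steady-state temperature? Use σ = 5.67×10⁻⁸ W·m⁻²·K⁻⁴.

T ≈ 354 K

At equilibrium, absorbed power = emitted power.
Absorbing cross-section = πr² = 3.036×10¹² m²; emitting surface = 4πr² = 1.214×10¹³ m² (ratio 4).
S·A_cross = εσ·A_surf·T⁴  ⇒  T⁴ = S/(4σ).
T⁴ = 1.00·3580/(4·5.67×10⁻⁸) = 1.578×10¹⁰ K⁴.
T = (1.578×10¹⁰)^(1/4).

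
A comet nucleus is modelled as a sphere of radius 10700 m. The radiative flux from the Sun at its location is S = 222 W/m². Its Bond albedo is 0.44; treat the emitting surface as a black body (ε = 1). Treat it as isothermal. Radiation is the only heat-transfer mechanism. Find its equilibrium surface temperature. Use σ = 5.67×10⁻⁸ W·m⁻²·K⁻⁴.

At equilibrium, absorbed power = emitted power.
Absorbing cross-section = πr² = 3.597×10⁸ m²; emitting surface = 4πr² = 1.439×10⁹ m² (ratio 4).
(1−a)S·A_cross = εσ·A_surf·T⁴  ⇒  T⁴ = (1−a)S/(4σ).
T⁴ = 0.560·222/(4·5.67×10⁻⁸) = 5.481×10⁸ K⁴.
T = (5.481×10⁸)^(1/4).

T ≈ 153 K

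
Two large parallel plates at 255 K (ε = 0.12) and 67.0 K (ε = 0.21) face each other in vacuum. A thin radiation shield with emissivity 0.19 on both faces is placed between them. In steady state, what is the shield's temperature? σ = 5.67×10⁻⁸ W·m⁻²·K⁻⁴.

In steady state the net flux on the hot side equals that on the cold side.
σ(T₁⁴−T_s⁴)/D₁ = σ(T_s⁴−T₂⁴)/D₂, with D₁ = 1/ε₁+1/ε_s−1 = 12.60, D₂ = 1/ε_s+1/ε₂−1 = 9.025.
Solve for T_s⁴: T_s⁴ = (D₂·T₁⁴ + D₁·T₂⁴)/(D₁+D₂) = 1.777×10⁹ K⁴.

T_s ≈ 205 K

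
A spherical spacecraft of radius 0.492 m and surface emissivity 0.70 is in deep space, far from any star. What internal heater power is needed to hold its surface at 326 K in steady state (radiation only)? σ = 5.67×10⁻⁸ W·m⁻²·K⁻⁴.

P = εσ·4πr²·T⁴.
4πr² = 3.042 m²; T⁴ = 1.129×10¹⁰ K⁴.
P = 0.70·5.67×10⁻⁸·3.042·1.129×10¹⁰.

P ≈ 1360 W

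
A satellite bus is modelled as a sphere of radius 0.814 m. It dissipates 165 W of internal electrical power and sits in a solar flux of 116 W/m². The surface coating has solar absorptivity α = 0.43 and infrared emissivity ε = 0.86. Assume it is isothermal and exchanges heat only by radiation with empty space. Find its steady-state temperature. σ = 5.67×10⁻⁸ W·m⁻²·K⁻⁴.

At steady state, absorbed solar power + internal power = radiated power.
Absorbed: α·S·A_cross = 0.43·116·2.082 = 103.8 W (cross-section πr²).
Total input = 103.8 + 165 = 268.8 W.
Radiated: εσ·A_surf·T⁴ with A_surf = 4πr² = 8.326 m².
T⁴ = 268.8/(0.86·5.67×10⁻⁸·8.326) = 6.621×10⁸ K⁴.

T ≈ 160 K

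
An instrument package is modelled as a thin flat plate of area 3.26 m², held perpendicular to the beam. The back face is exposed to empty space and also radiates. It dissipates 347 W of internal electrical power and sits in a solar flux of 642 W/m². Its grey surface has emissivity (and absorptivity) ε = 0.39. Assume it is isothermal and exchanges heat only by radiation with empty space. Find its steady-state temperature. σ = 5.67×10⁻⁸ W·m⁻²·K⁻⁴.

T ≈ 300 K

At steady state, absorbed solar power + internal power = radiated power.
Absorbed: α·S·A_cross = 0.39·642·3.260 = 816.2 W (cross-section A).
Total input = 816.2 + 347 = 1163 W.
Radiated: εσ·A_surf·T⁴ with A_surf = 2A = 6.520 m².
T⁴ = 1163/(0.39·5.67×10⁻⁸·6.520) = 8.068×10⁹ K⁴.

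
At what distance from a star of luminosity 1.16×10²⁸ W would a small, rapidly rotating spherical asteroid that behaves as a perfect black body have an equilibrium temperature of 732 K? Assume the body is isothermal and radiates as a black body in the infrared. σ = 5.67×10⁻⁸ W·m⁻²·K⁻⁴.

d ≈ 1.19×10¹¹ m

For an isothermal black-emitting sphere, (1−a)S·πr² = σ·4πr²·T⁴ ⇒ S = 4σT⁴/(1−a).
S = 4·5.67×10⁻⁸·(732)⁴/1.00 = 65120 W/m².
Flux falls as S = L/(4πd²), so d = √(L/(4πS)) = √(1.16×10²⁸/(4π·65120)).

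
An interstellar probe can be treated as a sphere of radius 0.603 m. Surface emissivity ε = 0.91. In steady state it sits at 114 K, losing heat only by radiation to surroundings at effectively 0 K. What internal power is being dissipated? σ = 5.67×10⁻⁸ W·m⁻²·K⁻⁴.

P ≈ 39.8 W

Steady state: P = εσA T⁴.
A = 4πr² = 4.569 m²; T⁴ = (114)⁴ = 1.689×10⁸ K⁴.
P = 0.91 × 5.67×10⁻⁸ × 4.569 × 1.689×10⁸.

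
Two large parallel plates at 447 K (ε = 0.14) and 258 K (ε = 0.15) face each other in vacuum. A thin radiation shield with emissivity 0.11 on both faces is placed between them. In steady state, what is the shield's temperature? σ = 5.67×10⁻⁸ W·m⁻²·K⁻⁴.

In steady state the net flux on the hot side equals that on the cold side.
σ(T₁⁴−T_s⁴)/D₁ = σ(T_s⁴−T₂⁴)/D₂, with D₁ = 1/ε₁+1/ε_s−1 = 15.23, D₂ = 1/ε_s+1/ε₂−1 = 14.76.
Solve for T_s⁴: T_s⁴ = (D₂·T₁⁴ + D₁·T₂⁴)/(D₁+D₂) = 2.190×10¹⁰ K⁴.

T_s ≈ 385 K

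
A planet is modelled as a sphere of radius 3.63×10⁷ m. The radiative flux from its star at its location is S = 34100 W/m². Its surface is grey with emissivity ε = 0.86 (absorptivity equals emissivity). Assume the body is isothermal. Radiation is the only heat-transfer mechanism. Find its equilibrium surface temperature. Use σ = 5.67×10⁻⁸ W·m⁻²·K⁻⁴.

T ≈ 623 K

At equilibrium, absorbed power = emitted power.
Absorbing cross-section = πr² = 4.140×10¹⁵ m²; emitting surface = 4πr² = 1.656×10¹⁶ m² (ratio 4).
εS·A_cross = εσ·A_surf·T⁴  ⇒  T⁴ = S/(4σ)   (ε cancels).
T⁴ = 34100/(4·5.67×10⁻⁸) = 1.504×10¹¹ K⁴.
T = (1.504×10¹¹)^(1/4).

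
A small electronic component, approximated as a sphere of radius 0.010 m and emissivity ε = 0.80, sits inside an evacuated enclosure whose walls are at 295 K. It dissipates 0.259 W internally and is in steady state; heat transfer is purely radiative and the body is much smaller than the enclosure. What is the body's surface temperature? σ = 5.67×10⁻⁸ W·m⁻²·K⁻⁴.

For a small grey body in a large enclosure, net radiated power = εσA(T⁴ − T_w⁴).
Steady state: P = εσA(T⁴ − T_w⁴) with A = 4πr² = 0.001257 m².
T⁴ = P/(εσA) + T_w⁴ = 0.259/(0.80·5.67×10⁻⁸·0.001257) + (295)⁴
    = 4.544×10⁹ + 7.573×10⁹ = 1.212×10¹⁰ K⁴.

T ≈ 332 K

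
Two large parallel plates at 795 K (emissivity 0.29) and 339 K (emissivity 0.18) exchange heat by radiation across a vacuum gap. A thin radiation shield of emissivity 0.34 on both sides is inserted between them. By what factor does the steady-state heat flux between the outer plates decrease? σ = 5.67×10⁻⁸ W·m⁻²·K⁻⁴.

factor ≈ 1.61

Without shield: q₀ = σΔ(T⁴)/(1/ε₁+1/ε₂−1) with denominator 8.004.
With shield the two gaps are in series; the resistances add: (1/ε₁+1/ε_s−1)+(1/ε_s+1/ε₂−1) = 5.389+7.497 = 12.89.
Heat-flux ratio q₀/q = 12.89/8.004.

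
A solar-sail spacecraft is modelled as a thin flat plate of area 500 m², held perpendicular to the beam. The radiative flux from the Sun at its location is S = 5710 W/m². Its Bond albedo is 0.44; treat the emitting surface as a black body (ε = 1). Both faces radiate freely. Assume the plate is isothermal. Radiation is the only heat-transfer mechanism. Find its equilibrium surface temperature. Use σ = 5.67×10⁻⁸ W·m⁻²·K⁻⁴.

At equilibrium, absorbed power = emitted power.
Absorbing cross-section = A = 500.0 m²; emitting surface = 2A = 1000 m² (ratio 2).
(1−a)S·A_cross = εσ·A_surf·T⁴  ⇒  T⁴ = (1−a)S/(2σ).
T⁴ = 0.560·5710/(2·5.67×10⁻⁸) = 2.820×10¹⁰ K⁴.
T = (2.820×10¹⁰)^(1/4).

T ≈ 410 K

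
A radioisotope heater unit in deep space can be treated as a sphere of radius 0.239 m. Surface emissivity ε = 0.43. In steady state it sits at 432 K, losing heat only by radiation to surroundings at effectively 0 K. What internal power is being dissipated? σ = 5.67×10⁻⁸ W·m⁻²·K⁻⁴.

P ≈ 610 W

Steady state: P = εσA T⁴.
A = 4πr² = 0.7178 m²; T⁴ = (432)⁴ = 3.483×10¹⁰ K⁴.
P = 0.43 × 5.67×10⁻⁸ × 0.7178 × 3.483×10¹⁰.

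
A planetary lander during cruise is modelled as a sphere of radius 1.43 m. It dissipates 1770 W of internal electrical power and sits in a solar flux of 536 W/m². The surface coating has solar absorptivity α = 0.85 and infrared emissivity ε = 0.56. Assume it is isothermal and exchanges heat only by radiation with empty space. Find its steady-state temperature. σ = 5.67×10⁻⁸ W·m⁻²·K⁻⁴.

T ≈ 275 K

At steady state, absorbed solar power + internal power = radiated power.
Absorbed: α·S·A_cross = 0.85·536·6.424 = 2927 W (cross-section πr²).
Total input = 2927 + 1770 = 4697 W.
Radiated: εσ·A_surf·T⁴ with A_surf = 4πr² = 25.70 m².
T⁴ = 4697/(0.56·5.67×10⁻⁸·25.70) = 5.756×10⁹ K⁴.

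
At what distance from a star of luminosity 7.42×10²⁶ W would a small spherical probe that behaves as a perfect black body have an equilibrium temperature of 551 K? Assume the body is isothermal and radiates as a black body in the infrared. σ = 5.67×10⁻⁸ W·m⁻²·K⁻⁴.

d ≈ 5.31×10¹⁰ m

For an isothermal black-emitting sphere, (1−a)S·πr² = σ·4πr²·T⁴ ⇒ S = 4σT⁴/(1−a).
S = 4·5.67×10⁻⁸·(551)⁴/1.00 = 20900 W/m².
Flux falls as S = L/(4πd²), so d = √(L/(4πS)) = √(7.42×10²⁶/(4π·20900)).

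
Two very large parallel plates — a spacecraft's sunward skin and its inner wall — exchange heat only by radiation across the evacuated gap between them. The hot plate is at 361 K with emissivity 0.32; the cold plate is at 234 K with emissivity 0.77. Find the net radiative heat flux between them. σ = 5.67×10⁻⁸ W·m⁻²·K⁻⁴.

For two infinite grey parallel plates, q = σ(T₁⁴ − T₂⁴)/(1/ε₁ + 1/ε₂ − 1).
T₁⁴ − T₂⁴ = 1.698×10¹⁰ − 2.998×10⁹ = 1.399×10¹⁰ K⁴.
1/ε₁ + 1/ε₂ − 1 = 3.125 + 1.299 − 1 = 3.424.
q = 5.67×10⁻⁸ × 1.399×10¹⁰ / 3.424.

q ≈ 232 W/m²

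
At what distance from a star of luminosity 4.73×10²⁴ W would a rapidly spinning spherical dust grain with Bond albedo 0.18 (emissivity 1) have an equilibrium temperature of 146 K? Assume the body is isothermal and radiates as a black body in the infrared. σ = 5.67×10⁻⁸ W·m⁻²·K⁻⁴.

For an isothermal black-emitting sphere, (1−a)S·πr² = σ·4πr²·T⁴ ⇒ S = 4σT⁴/(1−a).
S = 4·5.67×10⁻⁸·(146)⁴/0.820 = 125.7 W/m².
Flux falls as S = L/(4πd²), so d = √(L/(4πS)) = √(4.73×10²⁴/(4π·125.7)).

d ≈ 5.47×10¹⁰ m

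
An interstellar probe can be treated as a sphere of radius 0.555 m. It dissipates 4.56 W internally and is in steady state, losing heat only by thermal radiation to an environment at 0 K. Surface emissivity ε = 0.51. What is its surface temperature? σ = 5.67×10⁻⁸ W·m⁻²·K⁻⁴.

T ≈ 79.9 K

Steady state: internal power = radiated power, P = εσA T⁴.
Radiating area A = 4πr² = 3.871 m².
T⁴ = P/(εσA) = 4.56/(0.51·5.67×10⁻⁸·3.871) = 4.074×10⁷ K⁴.
T = (4.074×10⁷)^(1/4).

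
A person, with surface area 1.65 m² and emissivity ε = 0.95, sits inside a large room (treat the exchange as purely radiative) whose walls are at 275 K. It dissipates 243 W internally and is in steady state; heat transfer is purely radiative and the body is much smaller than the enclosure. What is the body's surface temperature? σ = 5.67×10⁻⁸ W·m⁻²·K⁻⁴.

For a small grey body in a large enclosure, net radiated power = εσA(T⁴ − T_w⁴).
Steady state: P = εσA(T⁴ − T_w⁴) with A = 1.65 m².
T⁴ = P/(εσA) + T_w⁴ = 243/(0.95·5.67×10⁻⁸·1.650) + (275)⁴
    = 2.734×10⁹ + 5.719×10⁹ = 8.453×10⁹ K⁴.

T ≈ 303 K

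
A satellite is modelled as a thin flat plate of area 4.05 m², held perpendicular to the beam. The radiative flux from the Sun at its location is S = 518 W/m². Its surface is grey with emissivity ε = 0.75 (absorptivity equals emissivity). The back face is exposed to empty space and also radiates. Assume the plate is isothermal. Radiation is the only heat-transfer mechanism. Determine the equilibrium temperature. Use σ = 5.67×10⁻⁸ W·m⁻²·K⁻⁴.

T ≈ 260 K

At equilibrium, absorbed power = emitted power.
Absorbing cross-section = A = 4.050 m²; emitting surface = 2A = 8.100 m² (ratio 2).
εS·A_cross = εσ·A_surf·T⁴  ⇒  T⁴ = S/(2σ)   (ε cancels).
T⁴ = 518/(2·5.67×10⁻⁸) = 4.568×10⁹ K⁴.
T = (4.568×10⁹)^(1/4).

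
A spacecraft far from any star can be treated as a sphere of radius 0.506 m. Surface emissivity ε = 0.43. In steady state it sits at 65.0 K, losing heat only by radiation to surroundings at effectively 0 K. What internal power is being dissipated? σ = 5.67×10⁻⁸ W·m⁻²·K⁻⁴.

P ≈ 1.40 W

Steady state: P = εσA T⁴.
A = 4πr² = 3.217 m²; T⁴ = (65.0)⁴ = 1.785×10⁷ K⁴.
P = 0.43 × 5.67×10⁻⁸ × 3.217 × 1.785×10⁷.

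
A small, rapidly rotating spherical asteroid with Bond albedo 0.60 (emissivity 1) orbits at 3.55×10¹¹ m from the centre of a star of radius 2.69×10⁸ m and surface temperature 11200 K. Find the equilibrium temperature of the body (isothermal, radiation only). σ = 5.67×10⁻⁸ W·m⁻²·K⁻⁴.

T ≈ 173 K

The star's surface emits σT_*⁴; at distance d the flux is S = σT_*⁴(R_*/d)².
S = 5.67×10⁻⁸·(11200)⁴·(2.69×10⁸/3.55×10¹¹)² = 512.3 W/m².
For an isothermal sphere T⁴ = (1−a)S/(4σ) = 9.035×10⁸ K⁴.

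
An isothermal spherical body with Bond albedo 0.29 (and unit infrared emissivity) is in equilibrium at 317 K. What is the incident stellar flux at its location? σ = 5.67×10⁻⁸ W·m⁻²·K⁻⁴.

S ≈ 3230 W/m²

(1−a)S·πr² = σ·4πr²·T⁴ ⇒ S = 4σT⁴/(1−a).
S = 4·5.67×10⁻⁸·1.010×10¹⁰/0.710.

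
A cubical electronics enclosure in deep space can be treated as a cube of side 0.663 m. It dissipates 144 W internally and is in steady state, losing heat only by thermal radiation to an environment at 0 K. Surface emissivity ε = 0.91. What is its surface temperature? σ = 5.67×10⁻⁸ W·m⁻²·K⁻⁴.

Steady state: internal power = radiated power, P = εσA T⁴.
Radiating area A = 6L² = 2.637 m².
T⁴ = P/(εσA) = 144/(0.91·5.67×10⁻⁸·2.637) = 1.058×10⁹ K⁴.
T = (1.058×10⁹)^(1/4).

T ≈ 180 K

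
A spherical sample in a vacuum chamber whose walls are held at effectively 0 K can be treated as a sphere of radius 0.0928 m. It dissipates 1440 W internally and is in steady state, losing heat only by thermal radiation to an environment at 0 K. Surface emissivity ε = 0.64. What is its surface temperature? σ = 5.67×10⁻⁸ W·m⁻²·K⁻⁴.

Steady state: internal power = radiated power, P = εσA T⁴.
Radiating area A = 4πr² = 0.1082 m².
T⁴ = P/(εσA) = 1440/(0.64·5.67×10⁻⁸·0.1082) = 3.667×10¹¹ K⁴.
T = (3.667×10¹¹)^(1/4).

T ≈ 778 K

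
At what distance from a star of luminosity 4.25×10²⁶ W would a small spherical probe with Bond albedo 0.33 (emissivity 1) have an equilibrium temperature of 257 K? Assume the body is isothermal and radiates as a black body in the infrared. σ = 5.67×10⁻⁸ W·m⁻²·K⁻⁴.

For an isothermal black-emitting sphere, (1−a)S·πr² = σ·4πr²·T⁴ ⇒ S = 4σT⁴/(1−a).
S = 4·5.67×10⁻⁸·(257)⁴/0.670 = 1477 W/m².
Flux falls as S = L/(4πd²), so d = √(L/(4πS)) = √(4.25×10²⁶/(4π·1477)).

d ≈ 1.51×10¹¹ m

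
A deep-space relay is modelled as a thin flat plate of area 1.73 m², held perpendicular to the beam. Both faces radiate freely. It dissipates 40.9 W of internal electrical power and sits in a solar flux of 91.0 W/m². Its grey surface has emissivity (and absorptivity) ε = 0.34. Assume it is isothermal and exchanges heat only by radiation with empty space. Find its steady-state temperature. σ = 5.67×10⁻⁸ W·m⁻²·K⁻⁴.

At steady state, absorbed solar power + internal power = radiated power.
Absorbed: α·S·A_cross = 0.34·91.0·1.730 = 53.53 W (cross-section A).
Total input = 53.53 + 40.9 = 94.43 W.
Radiated: εσ·A_surf·T⁴ with A_surf = 2A = 3.460 m².
T⁴ = 94.43/(0.34·5.67×10⁻⁸·3.460) = 1.416×10⁹ K⁴.

T ≈ 194 K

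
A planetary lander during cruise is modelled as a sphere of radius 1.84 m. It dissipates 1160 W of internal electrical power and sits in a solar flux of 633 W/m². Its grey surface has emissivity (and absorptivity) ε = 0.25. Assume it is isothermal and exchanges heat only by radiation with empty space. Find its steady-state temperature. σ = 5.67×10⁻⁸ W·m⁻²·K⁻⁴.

At steady state, absorbed solar power + internal power = radiated power.
Absorbed: α·S·A_cross = 0.25·633·10.64 = 1683 W (cross-section πr²).
Total input = 1683 + 1160 = 2843 W.
Radiated: εσ·A_surf·T⁴ with A_surf = 4πr² = 42.54 m².
T⁴ = 2843/(0.25·5.67×10⁻⁸·42.54) = 4.714×10⁹ K⁴.

T ≈ 262 K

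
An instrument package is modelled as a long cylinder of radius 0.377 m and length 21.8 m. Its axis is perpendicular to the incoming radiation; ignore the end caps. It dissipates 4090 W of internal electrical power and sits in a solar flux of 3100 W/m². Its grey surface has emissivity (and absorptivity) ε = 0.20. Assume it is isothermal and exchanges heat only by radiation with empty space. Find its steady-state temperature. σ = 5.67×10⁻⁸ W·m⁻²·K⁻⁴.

T ≈ 395 K

At steady state, absorbed solar power + internal power = radiated power.
Absorbed: α·S·A_cross = 0.20·3100·16.44 = 10190 W (cross-section 2rL).
Total input = 10190 + 4090 = 14280 W.
Radiated: εσ·A_surf·T⁴ with A_surf = 2πrL = 51.64 m².
T⁴ = 14280/(0.20·5.67×10⁻⁸·51.64) = 2.439×10¹⁰ K⁴.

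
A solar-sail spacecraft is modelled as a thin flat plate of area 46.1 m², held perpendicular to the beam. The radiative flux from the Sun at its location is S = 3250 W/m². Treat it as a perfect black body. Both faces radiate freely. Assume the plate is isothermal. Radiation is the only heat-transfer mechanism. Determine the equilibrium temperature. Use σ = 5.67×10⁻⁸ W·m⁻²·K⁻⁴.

T ≈ 411 K

At equilibrium, absorbed power = emitted power.
Absorbing cross-section = A = 46.10 m²; emitting surface = 2A = 92.20 m² (ratio 2).
S·A_cross = εσ·A_surf·T⁴  ⇒  T⁴ = S/(2σ).
T⁴ = 1.00·3250/(2·5.67×10⁻⁸) = 2.866×10¹⁰ K⁴.
T = (2.866×10¹⁰)^(1/4).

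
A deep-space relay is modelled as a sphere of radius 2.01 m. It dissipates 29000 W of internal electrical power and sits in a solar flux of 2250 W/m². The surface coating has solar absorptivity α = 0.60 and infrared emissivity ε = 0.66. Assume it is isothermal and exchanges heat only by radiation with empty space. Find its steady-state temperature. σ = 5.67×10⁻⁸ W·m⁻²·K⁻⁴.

At steady state, absorbed solar power + internal power = radiated power.
Absorbed: α·S·A_cross = 0.60·2250·12.69 = 17130 W (cross-section πr²).
Total input = 17130 + 29000 = 46130 W.
Radiated: εσ·A_surf·T⁴ with A_surf = 4πr² = 50.77 m².
T⁴ = 46130/(0.66·5.67×10⁻⁸·50.77) = 2.428×10¹⁰ K⁴.

T ≈ 395 K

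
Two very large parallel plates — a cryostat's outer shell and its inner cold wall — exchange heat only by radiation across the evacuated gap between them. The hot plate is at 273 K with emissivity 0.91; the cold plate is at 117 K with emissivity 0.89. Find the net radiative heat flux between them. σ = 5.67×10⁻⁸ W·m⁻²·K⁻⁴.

q ≈ 249 W/m²

For two infinite grey parallel plates, q = σ(T₁⁴ − T₂⁴)/(1/ε₁ + 1/ε₂ − 1).
T₁⁴ − T₂⁴ = 5.555×10⁹ − 1.874×10⁸ = 5.367×10⁹ K⁴.
1/ε₁ + 1/ε₂ − 1 = 1.099 + 1.124 − 1 = 1.222.
q = 5.67×10⁻⁸ × 5.367×10⁹ / 1.222.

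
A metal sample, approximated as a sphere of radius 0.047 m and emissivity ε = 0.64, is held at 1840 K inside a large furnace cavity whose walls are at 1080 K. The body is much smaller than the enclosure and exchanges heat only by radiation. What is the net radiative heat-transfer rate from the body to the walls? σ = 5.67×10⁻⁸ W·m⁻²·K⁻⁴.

P_net ≈ 10200 W

For a small grey body in a large enclosure: P_net = εσA(T_body⁴ − T_wall⁴).
A = 4πr² = 0.02776 m²; T_body⁴ − T_wall⁴ = 1.146×10¹³ − 1.360×10¹² = 1.010×10¹³ K⁴.
|P_net| = 0.64·5.67×10⁻⁸·0.02776·1.010×10¹³.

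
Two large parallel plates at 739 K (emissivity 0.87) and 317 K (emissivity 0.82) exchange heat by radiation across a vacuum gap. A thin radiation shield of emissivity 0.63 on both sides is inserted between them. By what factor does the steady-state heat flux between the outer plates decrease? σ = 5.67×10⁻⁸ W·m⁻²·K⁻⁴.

factor ≈ 2.59

Without shield: q₀ = σΔ(T⁴)/(1/ε₁+1/ε₂−1) with denominator 1.369.
With shield the two gaps are in series; the resistances add: (1/ε₁+1/ε_s−1)+(1/ε_s+1/ε₂−1) = 1.737+1.807 = 3.544.
Heat-flux ratio q₀/q = 3.544/1.369.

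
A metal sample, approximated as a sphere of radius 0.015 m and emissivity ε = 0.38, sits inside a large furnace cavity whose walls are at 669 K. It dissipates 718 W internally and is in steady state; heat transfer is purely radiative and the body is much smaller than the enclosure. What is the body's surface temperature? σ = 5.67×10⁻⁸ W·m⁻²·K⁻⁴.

T ≈ 1860 K

For a small grey body in a large enclosure, net radiated power = εσA(T⁴ − T_w⁴).
Steady state: P = εσA(T⁴ − T_w⁴) with A = 4πr² = 0.002827 m².
T⁴ = P/(εσA) + T_w⁴ = 718/(0.38·5.67×10⁻⁸·0.002827) + (669)⁴
    = 1.179×10¹³ + 2.003×10¹¹ = 1.199×10¹³ K⁴.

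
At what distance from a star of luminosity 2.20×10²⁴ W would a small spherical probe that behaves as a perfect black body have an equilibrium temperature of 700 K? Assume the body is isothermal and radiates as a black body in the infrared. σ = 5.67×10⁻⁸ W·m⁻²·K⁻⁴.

d ≈ 1.79×10⁹ m

For an isothermal black-emitting sphere, (1−a)S·πr² = σ·4πr²·T⁴ ⇒ S = 4σT⁴/(1−a).
S = 4·5.67×10⁻⁸·(700)⁴/1.00 = 54450 W/m².
Flux falls as S = L/(4πd²), so d = √(L/(4πS)) = √(2.20×10²⁴/(4π·54450)).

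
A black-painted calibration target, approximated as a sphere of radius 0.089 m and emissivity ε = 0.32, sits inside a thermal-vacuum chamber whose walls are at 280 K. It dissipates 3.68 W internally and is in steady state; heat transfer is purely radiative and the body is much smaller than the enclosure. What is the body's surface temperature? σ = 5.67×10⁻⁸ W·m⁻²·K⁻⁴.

For a small grey body in a large enclosure, net radiated power = εσA(T⁴ − T_w⁴).
Steady state: P = εσA(T⁴ − T_w⁴) with A = 4πr² = 0.09954 m².
T⁴ = P/(εσA) + T_w⁴ = 3.68/(0.32·5.67×10⁻⁸·0.09954) + (280)⁴
    = 2.038×10⁹ + 6.147×10⁹ = 8.184×10⁹ K⁴.

T ≈ 301 K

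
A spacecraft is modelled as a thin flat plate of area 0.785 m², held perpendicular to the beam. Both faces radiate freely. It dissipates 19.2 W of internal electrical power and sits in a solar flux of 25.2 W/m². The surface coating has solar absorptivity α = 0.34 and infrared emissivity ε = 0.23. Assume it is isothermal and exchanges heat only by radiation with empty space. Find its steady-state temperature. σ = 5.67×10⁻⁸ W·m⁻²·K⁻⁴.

At steady state, absorbed solar power + internal power = radiated power.
Absorbed: α·S·A_cross = 0.34·25.2·0.7850 = 6.726 W (cross-section A).
Total input = 6.726 + 19.2 = 25.93 W.
Radiated: εσ·A_surf·T⁴ with A_surf = 2A = 1.570 m².
T⁴ = 25.93/(0.23·5.67×10⁻⁸·1.570) = 1.266×10⁹ K⁴.

T ≈ 189 K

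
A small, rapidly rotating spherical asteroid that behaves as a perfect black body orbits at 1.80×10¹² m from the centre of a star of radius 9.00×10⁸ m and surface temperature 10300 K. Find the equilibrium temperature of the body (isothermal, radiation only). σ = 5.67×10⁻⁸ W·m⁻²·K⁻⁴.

T ≈ 163 K

The star's surface emits σT_*⁴; at distance d the flux is S = σT_*⁴(R_*/d)².
S = 5.67×10⁻⁸·(10300)⁴·(9.00×10⁸/1.80×10¹²)² = 159.5 W/m².
For an isothermal sphere T⁴ = (1−a)S/(4σ) = 7.034×10⁸ K⁴.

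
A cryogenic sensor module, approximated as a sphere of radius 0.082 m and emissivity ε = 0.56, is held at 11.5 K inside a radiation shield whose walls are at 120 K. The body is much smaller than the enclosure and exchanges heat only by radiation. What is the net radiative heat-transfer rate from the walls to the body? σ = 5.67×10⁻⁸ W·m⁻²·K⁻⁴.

For a small grey body in a large enclosure: P_net = εσA(T_body⁴ − T_wall⁴).
A = 4πr² = 0.08450 m²; T_body⁴ − T_wall⁴ = 17490 − 2.074×10⁸ = -2.073×10⁸ K⁴.
|P_net| = 0.56·5.67×10⁻⁸·0.08450·2.073×10⁸.

P_net ≈ 0.556 W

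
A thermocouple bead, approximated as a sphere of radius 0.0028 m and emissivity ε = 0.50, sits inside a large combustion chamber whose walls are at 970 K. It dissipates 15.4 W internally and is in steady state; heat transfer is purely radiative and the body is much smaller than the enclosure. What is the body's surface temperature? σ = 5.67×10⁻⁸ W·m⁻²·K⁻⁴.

T ≈ 1590 K

For a small grey body in a large enclosure, net radiated power = εσA(T⁴ − T_w⁴).
Steady state: P = εσA(T⁴ − T_w⁴) with A = 4πr² = 9.852×10⁻⁵ m².
T⁴ = P/(εσA) + T_w⁴ = 15.4/(0.50·5.67×10⁻⁸·9.852×10⁻⁵) + (970)⁴
    = 5.514×10¹² + 8.853×10¹¹ = 6.399×10¹² K⁴.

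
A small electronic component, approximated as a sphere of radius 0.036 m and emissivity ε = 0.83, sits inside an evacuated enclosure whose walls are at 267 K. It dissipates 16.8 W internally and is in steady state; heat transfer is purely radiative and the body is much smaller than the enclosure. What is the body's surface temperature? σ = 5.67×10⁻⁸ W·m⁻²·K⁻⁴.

For a small grey body in a large enclosure, net radiated power = εσA(T⁴ − T_w⁴).
Steady state: P = εσA(T⁴ − T_w⁴) with A = 4πr² = 0.01629 m².
T⁴ = P/(εσA) + T_w⁴ = 16.8/(0.83·5.67×10⁻⁸·0.01629) + (267)⁴
    = 2.192×10¹⁰ + 5.082×10⁹ = 2.700×10¹⁰ K⁴.

T ≈ 405 K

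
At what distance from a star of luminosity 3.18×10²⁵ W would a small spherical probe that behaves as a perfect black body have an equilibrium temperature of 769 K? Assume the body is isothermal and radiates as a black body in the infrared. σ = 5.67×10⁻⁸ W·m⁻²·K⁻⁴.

For an isothermal black-emitting sphere, (1−a)S·πr² = σ·4πr²·T⁴ ⇒ S = 4σT⁴/(1−a).
S = 4·5.67×10⁻⁸·(769)⁴/1.00 = 79310 W/m².
Flux falls as S = L/(4πd²), so d = √(L/(4πS)) = √(3.18×10²⁵/(4π·79310)).

d ≈ 5.65×10⁹ m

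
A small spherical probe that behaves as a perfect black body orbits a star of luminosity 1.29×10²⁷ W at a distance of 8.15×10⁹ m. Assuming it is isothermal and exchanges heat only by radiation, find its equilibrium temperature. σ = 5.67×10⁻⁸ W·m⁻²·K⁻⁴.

First find the stellar flux at distance d: S = L/(4πd²) = 1.29×10²⁷/(4π·(8.15×10⁹)²) = 1.545×10⁶ W/m².
For an isothermal sphere, absorbed (1−a)S·πr² = emitted σ·4πr²·T⁴, so T⁴ = (1−a)S/(4σ).
T⁴ = 1.00·1.545×10⁶/(4·5.67×10⁻⁸) = 6.814×10¹² K⁴.

T ≈ 1620 K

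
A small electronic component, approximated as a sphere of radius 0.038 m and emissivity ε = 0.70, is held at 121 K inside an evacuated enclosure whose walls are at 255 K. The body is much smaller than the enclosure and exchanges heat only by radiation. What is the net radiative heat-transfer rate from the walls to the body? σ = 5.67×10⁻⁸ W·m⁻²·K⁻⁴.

For a small grey body in a large enclosure: P_net = εσA(T_body⁴ − T_wall⁴).
A = 4πr² = 0.01815 m²; T_body⁴ − T_wall⁴ = 2.144×10⁸ − 4.228×10⁹ = -4.014×10⁹ K⁴.
|P_net| = 0.70·5.67×10⁻⁸·0.01815·4.014×10⁹.

P_net ≈ 2.89 W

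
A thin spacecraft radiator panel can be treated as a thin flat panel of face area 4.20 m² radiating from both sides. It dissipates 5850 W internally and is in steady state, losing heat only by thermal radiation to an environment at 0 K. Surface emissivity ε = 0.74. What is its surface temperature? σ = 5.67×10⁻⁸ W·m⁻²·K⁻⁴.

Steady state: internal power = radiated power, P = εσA T⁴.
Radiating area A = 2·4.20 = 8.400 m².
T⁴ = P/(εσA) = 5850/(0.74·5.67×10⁻⁸·8.400) = 1.660×10¹⁰ K⁴.
T = (1.660×10¹⁰)^(1/4).

T ≈ 359 K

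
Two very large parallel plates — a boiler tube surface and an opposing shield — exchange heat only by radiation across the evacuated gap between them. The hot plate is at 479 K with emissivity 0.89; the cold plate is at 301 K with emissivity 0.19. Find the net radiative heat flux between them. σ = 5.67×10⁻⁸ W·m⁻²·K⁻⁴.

q ≈ 468 W/m²

For two infinite grey parallel plates, q = σ(T₁⁴ − T₂⁴)/(1/ε₁ + 1/ε₂ − 1).
T₁⁴ − T₂⁴ = 5.264×10¹⁰ − 8.209×10⁹ = 4.443×10¹⁰ K⁴.
1/ε₁ + 1/ε₂ − 1 = 1.124 + 5.263 − 1 = 5.387.
q = 5.67×10⁻⁸ × 4.443×10¹⁰ / 5.387.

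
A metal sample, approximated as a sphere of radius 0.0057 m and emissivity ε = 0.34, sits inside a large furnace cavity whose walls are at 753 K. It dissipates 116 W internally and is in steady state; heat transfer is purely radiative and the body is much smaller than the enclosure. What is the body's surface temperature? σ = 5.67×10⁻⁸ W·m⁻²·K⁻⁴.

T ≈ 1970 K

For a small grey body in a large enclosure, net radiated power = εσA(T⁴ − T_w⁴).
Steady state: P = εσA(T⁴ − T_w⁴) with A = 4πr² = 4.083×10⁻⁴ m².
T⁴ = P/(εσA) + T_w⁴ = 116/(0.34·5.67×10⁻⁸·4.083×10⁻⁴) + (753)⁴
    = 1.474×10¹³ + 3.215×10¹¹ = 1.506×10¹³ K⁴.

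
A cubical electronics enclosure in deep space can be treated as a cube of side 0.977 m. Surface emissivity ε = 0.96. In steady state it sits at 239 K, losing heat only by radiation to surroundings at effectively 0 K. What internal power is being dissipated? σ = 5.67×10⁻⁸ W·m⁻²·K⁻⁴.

Steady state: P = εσA T⁴.
A = 6L² = 5.727 m²; T⁴ = (239)⁴ = 3.263×10⁹ K⁴.
P = 0.96 × 5.67×10⁻⁸ × 5.727 × 3.263×10⁹.

P ≈ 1020 W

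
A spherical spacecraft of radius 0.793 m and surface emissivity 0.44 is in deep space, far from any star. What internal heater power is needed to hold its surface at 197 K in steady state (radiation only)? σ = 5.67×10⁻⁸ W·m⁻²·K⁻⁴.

P ≈ 297 W

P = εσ·4πr²·T⁴.
4πr² = 7.902 m²; T⁴ = 1.506×10⁹ K⁴.
P = 0.44·5.67×10⁻⁸·7.902·1.506×10⁹.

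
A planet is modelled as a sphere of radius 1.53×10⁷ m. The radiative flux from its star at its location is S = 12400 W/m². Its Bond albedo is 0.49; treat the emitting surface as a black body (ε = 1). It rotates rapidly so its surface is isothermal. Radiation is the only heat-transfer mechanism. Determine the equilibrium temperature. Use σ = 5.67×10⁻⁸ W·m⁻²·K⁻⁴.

T ≈ 409 K

At equilibrium, absorbed power = emitted power.
Absorbing cross-section = πr² = 7.354×10¹⁴ m²; emitting surface = 4πr² = 2.942×10¹⁵ m² (ratio 4).
(1−a)S·A_cross = εσ·A_surf·T⁴  ⇒  T⁴ = (1−a)S/(4σ).
T⁴ = 0.510·12400/(4·5.67×10⁻⁸) = 2.788×10¹⁰ K⁴.
T = (2.788×10¹⁰)^(1/4).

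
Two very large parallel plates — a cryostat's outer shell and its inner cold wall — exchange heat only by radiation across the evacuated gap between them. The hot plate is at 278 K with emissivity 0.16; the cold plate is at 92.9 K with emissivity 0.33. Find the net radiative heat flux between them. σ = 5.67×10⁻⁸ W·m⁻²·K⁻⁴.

For two infinite grey parallel plates, q = σ(T₁⁴ − T₂⁴)/(1/ε₁ + 1/ε₂ − 1).
T₁⁴ − T₂⁴ = 5.973×10⁹ − 7.448×10⁷ = 5.898×10⁹ K⁴.
1/ε₁ + 1/ε₂ − 1 = 6.250 + 3.030 − 1 = 8.280.
q = 5.67×10⁻⁸ × 5.898×10⁹ / 8.280.

q ≈ 40.4 W/m²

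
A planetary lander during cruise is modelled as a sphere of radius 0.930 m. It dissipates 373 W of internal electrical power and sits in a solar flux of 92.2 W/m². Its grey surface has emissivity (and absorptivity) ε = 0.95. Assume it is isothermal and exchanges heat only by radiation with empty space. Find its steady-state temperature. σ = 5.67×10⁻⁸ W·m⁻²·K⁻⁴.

At steady state, absorbed solar power + internal power = radiated power.
Absorbed: α·S·A_cross = 0.95·92.2·2.717 = 238.0 W (cross-section πr²).
Total input = 238.0 + 373 = 611.0 W.
Radiated: εσ·A_surf·T⁴ with A_surf = 4πr² = 10.87 m².
T⁴ = 611.0/(0.95·5.67×10⁻⁸·10.87) = 1.044×10⁹ K⁴.

T ≈ 180 K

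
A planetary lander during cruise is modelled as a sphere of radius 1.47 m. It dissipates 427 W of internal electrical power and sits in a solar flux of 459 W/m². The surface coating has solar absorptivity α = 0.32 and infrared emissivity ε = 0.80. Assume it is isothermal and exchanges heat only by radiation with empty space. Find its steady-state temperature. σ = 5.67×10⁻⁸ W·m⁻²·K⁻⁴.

At steady state, absorbed solar power + internal power = radiated power.
Absorbed: α·S·A_cross = 0.32·459·6.789 = 997.1 W (cross-section πr²).
Total input = 997.1 + 427 = 1424 W.
Radiated: εσ·A_surf·T⁴ with A_surf = 4πr² = 27.15 m².
T⁴ = 1424/(0.80·5.67×10⁻⁸·27.15) = 1.156×10⁹ K⁴.

T ≈ 184 K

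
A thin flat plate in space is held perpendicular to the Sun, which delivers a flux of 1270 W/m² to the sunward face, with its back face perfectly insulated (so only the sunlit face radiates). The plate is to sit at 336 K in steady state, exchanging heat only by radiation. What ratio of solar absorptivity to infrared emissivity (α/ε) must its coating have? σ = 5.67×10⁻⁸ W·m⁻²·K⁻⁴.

Balance: αS·A = εσ·1A·T⁴ ⇒ α/ε = σT⁴/S.
α/ε = 5.67×10⁻⁸·(336)⁴/1270 = 5.67×10⁻⁸·1.275×10¹⁰/1270.

α/ε ≈ 0.569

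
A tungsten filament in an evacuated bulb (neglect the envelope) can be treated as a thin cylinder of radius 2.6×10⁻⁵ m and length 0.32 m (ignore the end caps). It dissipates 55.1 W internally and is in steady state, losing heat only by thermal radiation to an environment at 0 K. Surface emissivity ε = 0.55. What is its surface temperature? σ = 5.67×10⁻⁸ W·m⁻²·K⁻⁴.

Steady state: internal power = radiated power, P = εσA T⁴.
Radiating area A = 2πrL = 5.228×10⁻⁵ m².
T⁴ = P/(εσA) = 55.1/(0.55·5.67×10⁻⁸·5.228×10⁻⁵) = 3.380×10¹³ K⁴.
T = (3.380×10¹³)^(1/4).

T ≈ 2410 K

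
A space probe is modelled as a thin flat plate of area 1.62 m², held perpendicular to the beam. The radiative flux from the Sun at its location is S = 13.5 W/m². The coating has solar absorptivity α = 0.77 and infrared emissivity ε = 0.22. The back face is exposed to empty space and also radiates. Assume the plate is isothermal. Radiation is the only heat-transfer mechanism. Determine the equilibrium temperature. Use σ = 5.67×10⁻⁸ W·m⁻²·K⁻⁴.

At equilibrium, absorbed power = emitted power.
Absorbing cross-section = A = 1.620 m²; emitting surface = 2A = 3.240 m² (ratio 2).
αS·A_cross = εσ·A_surf·T⁴  ⇒  T⁴ = αS/(ε·2σ).
T⁴ = 0.770·13.5/(0.22·2·5.67×10⁻⁸) = 4.167×10⁸ K⁴.
T = (4.167×10⁸)^(1/4).

T ≈ 143 K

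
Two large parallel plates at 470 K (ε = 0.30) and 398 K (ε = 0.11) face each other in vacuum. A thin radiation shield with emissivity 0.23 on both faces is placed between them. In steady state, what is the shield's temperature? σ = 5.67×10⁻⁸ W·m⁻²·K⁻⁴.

T_s ≈ 449 K

In steady state the net flux on the hot side equals that on the cold side.
σ(T₁⁴−T_s⁴)/D₁ = σ(T_s⁴−T₂⁴)/D₂, with D₁ = 1/ε₁+1/ε_s−1 = 6.681, D₂ = 1/ε_s+1/ε₂−1 = 12.44.
Solve for T_s⁴: T_s⁴ = (D₂·T₁⁴ + D₁·T₂⁴)/(D₁+D₂) = 4.051×10¹⁰ K⁴.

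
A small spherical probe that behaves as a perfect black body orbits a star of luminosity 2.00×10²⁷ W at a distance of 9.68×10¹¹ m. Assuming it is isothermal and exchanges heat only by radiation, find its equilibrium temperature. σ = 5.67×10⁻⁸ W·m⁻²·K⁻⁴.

T ≈ 165 K

First find the stellar flux at distance d: S = L/(4πd²) = 2.00×10²⁷/(4π·(9.68×10¹¹)²) = 169.9 W/m².
For an isothermal sphere, absorbed (1−a)S·πr² = emitted σ·4πr²·T⁴, so T⁴ = (1−a)S/(4σ).
T⁴ = 1.00·169.9/(4·5.67×10⁻⁸) = 7.489×10⁸ K⁴.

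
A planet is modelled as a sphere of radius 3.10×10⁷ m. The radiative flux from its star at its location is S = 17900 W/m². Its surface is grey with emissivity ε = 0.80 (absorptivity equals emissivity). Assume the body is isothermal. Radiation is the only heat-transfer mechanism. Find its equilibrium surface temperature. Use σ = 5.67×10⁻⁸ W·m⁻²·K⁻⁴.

At equilibrium, absorbed power = emitted power.
Absorbing cross-section = πr² = 3.019×10¹⁵ m²; emitting surface = 4πr² = 1.208×10¹⁶ m² (ratio 4).
εS·A_cross = εσ·A_surf·T⁴  ⇒  T⁴ = S/(4σ)   (ε cancels).
T⁴ = 17900/(4·5.67×10⁻⁸) = 7.892×10¹⁰ K⁴.
T = (7.892×10¹⁰)^(1/4).

T ≈ 530 K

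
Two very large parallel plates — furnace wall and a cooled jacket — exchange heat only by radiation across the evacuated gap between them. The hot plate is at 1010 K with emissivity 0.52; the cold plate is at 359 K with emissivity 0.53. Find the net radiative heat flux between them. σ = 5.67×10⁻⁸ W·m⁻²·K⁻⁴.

q ≈ 20700 W/m²

For two infinite grey parallel plates, q = σ(T₁⁴ − T₂⁴)/(1/ε₁ + 1/ε₂ − 1).
T₁⁴ − T₂⁴ = 1.041×10¹² − 1.661×10¹⁰ = 1.024×10¹² K⁴.
1/ε₁ + 1/ε₂ − 1 = 1.923 + 1.887 − 1 = 2.810.
q = 5.67×10⁻⁸ × 1.024×10¹² / 2.810.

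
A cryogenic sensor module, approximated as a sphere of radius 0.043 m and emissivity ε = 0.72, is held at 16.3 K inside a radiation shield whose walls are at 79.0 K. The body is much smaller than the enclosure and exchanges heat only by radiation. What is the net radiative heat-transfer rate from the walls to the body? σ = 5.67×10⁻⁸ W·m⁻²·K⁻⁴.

For a small grey body in a large enclosure: P_net = εσA(T_body⁴ − T_wall⁴).
A = 4πr² = 0.02324 m²; T_body⁴ − T_wall⁴ = 70590 − 3.895×10⁷ = -3.888×10⁷ K⁴.
|P_net| = 0.72·5.67×10⁻⁸·0.02324·3.888×10⁷.

P_net ≈ 0.0369 W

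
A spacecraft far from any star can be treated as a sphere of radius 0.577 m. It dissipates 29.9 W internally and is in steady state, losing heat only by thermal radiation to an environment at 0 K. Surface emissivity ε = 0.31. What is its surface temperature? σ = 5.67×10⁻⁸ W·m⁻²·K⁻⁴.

T ≈ 142 K

Steady state: internal power = radiated power, P = εσA T⁴.
Radiating area A = 4πr² = 4.184 m².
T⁴ = P/(εσA) = 29.9/(0.31·5.67×10⁻⁸·4.184) = 4.066×10⁸ K⁴.
T = (4.066×10⁸)^(1/4).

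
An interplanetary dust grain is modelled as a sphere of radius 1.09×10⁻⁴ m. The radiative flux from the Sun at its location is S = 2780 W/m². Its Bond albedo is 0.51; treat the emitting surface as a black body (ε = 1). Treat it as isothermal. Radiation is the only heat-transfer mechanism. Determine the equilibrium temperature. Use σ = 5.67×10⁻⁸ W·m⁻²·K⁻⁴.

T ≈ 278 K

At equilibrium, absorbed power = emitted power.
Absorbing cross-section = πr² = 3.733×10⁻⁸ m²; emitting surface = 4πr² = 1.493×10⁻⁷ m² (ratio 4).
(1−a)S·A_cross = εσ·A_surf·T⁴  ⇒  T⁴ = (1−a)S/(4σ).
T⁴ = 0.490·2780/(4·5.67×10⁻⁸) = 6.006×10⁹ K⁴.
T = (6.006×10⁹)^(1/4).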